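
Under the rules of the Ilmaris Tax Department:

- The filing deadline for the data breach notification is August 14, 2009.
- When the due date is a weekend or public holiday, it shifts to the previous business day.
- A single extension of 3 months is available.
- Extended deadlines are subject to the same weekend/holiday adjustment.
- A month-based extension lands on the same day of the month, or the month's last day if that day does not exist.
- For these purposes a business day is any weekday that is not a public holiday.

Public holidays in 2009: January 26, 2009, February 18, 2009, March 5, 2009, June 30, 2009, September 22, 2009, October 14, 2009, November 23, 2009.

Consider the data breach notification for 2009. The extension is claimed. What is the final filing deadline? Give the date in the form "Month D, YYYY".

The statutory due date is August 14, 2009.
Since August 14, 2009 is a Friday and not a holiday, the date is unchanged.
The 3 months extension carries August 14, 2009 to November 14, 2009.
Because November 14, 2009 is a Saturday, the deadline becomes November 13, 2009 (Friday).
Final deadline: November 13, 2009.

November 13, 2009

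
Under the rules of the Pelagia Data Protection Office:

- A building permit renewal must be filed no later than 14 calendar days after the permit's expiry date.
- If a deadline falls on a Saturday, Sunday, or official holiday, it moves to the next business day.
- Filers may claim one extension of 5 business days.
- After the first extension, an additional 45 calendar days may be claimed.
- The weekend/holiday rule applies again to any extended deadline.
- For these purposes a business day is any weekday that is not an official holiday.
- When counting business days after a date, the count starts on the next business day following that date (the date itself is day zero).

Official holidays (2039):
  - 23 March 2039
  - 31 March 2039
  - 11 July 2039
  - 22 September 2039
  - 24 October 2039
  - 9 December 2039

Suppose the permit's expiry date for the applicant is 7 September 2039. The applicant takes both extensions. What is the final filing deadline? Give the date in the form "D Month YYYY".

From 7 September 2039, 14 calendar days later is 21 September 2039.
21 September 2039 is a Wednesday and not a listed holiday, so it stands.
The 5-business-day extension runs from 21 September 2039 to 29 September 2039.
29 September 2039 falls on a Thursday, which is a business day, so no adjustment is needed.
Applying the 45-calendar-day extension: 29 September 2039 + 45 days = 13 November 2039.
13 November 2039 is a Sunday, so it moves to the next business day, 14 November 2039 (Monday).
So the filing is due 14 November 2039.

14 November 2039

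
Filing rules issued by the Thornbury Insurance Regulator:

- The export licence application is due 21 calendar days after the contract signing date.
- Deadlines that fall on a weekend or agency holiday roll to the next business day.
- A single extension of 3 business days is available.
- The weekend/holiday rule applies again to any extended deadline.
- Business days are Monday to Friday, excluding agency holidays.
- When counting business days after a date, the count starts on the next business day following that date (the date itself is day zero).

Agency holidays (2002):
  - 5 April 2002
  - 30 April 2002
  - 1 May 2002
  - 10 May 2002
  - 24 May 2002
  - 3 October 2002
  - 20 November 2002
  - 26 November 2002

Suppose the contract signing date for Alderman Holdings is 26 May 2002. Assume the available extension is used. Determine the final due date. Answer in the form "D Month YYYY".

20 June 2002

21 calendar days after 26 May 2002 is 16 June 2002.
16 June 2002 falls on a Sunday. Rolling to the next business day gives 17 June 2002, a Monday.
Counting 3 further business days from 17 June 2002 reaches 20 June 2002.
Since 20 June 2002 is a Thursday and not a holiday, the date is unchanged.
So the filing is due 20 June 2002.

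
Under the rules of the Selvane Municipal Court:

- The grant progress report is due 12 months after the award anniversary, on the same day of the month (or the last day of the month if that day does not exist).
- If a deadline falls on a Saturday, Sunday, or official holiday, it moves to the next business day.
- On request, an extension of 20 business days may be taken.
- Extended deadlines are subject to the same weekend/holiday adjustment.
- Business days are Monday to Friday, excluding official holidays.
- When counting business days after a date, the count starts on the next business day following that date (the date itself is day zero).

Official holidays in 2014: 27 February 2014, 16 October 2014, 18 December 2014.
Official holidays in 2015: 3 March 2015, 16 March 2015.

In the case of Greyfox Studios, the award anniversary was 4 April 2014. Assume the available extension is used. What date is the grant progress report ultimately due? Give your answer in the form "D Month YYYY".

4 May 2015

12 months after 4 April 2014, on the same day of the month, is 4 April 2015.
Because 4 April 2015 is a Saturday, the deadline becomes 6 April 2015 (Monday).
Applying the 20-business-day extension: 20 business days after 6 April 2015 is 4 May 2015.
4 May 2015 is a Monday and not a listed holiday, so it stands.
So the filing is due 4 May 2015.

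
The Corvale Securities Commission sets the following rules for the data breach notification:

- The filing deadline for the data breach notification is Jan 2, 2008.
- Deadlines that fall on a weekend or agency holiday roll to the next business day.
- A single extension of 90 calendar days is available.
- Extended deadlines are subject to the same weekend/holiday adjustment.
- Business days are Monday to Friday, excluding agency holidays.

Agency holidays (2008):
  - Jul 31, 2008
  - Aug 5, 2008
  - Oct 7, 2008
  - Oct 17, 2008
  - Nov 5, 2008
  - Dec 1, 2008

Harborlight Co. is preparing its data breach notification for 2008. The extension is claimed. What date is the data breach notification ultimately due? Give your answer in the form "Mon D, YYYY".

Apr 1, 2008

Start from the fixed due date, Jan 2, 2008.
Since Jan 2, 2008 is a Wednesday and not a holiday, the date is unchanged.
With the 90-day extension, Jan 2, 2008 becomes Apr 1, 2008.
Apr 1, 2008 (Tuesday) is already a business day.
Final deadline: Apr 1, 2008.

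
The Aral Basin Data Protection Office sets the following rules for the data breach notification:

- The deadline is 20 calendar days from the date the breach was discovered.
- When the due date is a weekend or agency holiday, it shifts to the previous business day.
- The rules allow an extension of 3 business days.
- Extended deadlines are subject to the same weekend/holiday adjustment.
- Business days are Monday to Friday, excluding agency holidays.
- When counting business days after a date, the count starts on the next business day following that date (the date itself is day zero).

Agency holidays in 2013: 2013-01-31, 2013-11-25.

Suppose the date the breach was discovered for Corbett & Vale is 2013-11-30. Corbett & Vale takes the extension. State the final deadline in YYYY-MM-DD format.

Adding 20 calendar days to 2013-11-30 gives 2013-12-20.
2013-12-20 is a Friday and not a listed holiday, so it stands.
Applying the 3-business-day extension: 3 business days after 2013-12-20 is 2013-12-25.
2013-12-25 (Wednesday) is already a business day.
Deadline: 2013-12-25.

2013-12-25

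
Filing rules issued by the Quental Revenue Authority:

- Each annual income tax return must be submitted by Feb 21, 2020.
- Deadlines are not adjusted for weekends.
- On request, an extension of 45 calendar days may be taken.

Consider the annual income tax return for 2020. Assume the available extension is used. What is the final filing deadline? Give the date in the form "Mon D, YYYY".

The statutory due date is Feb 21, 2020.
No adjustment is made for weekends or holidays, so Feb 21, 2020 stands.
The 45-calendar-day extension moves the deadline from Feb 21, 2020 to Apr 6, 2020.
Apr 6, 2020 is a Monday; no weekend or holiday adjustment applies.
The final due date is Apr 6, 2020.

Apr 6, 2020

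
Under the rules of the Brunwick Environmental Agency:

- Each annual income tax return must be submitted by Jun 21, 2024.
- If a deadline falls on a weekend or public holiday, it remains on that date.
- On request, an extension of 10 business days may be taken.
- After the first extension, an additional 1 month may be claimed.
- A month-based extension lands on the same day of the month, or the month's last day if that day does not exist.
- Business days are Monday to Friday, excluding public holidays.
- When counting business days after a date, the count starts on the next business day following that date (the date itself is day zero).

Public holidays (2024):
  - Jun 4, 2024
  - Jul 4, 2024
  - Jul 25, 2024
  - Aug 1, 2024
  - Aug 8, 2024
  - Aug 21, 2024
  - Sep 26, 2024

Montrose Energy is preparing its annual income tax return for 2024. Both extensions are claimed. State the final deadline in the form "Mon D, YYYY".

Aug 8, 2024

Start from the fixed due date, Jun 21, 2024.
Jun 21, 2024 falls on a Friday. The rules make no weekend/holiday allowance, so it remains Jun 21, 2024.
Counting 10 further business days from Jun 21, 2024 reaches Jul 8, 2024.
Jul 8, 2024 is a Monday; no weekend or holiday adjustment applies.
Applying the 1 month extension: 1 month after Jul 8, 2024 is Aug 8, 2024.
Aug 8, 2024 is a Thursday; no weekend or holiday adjustment applies.
Deadline: Aug 8, 2024.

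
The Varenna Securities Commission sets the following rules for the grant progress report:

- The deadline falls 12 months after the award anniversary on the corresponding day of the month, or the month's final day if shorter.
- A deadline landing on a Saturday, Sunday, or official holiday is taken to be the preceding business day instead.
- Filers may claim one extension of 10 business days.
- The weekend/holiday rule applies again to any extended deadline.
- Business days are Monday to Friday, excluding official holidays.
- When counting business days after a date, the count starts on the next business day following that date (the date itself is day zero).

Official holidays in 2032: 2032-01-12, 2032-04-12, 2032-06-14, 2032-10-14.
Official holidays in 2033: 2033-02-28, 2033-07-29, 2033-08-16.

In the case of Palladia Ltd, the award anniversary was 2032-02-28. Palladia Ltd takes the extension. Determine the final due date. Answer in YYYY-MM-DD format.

12 months from 2032-02-28 is 2033-02-28.
Because 2033-02-28 is a listed holiday, the deadline becomes 2033-02-25 (Friday).
Counting 10 further business days from 2033-02-25 reaches 2033-03-14.
2033-03-14 (Monday) is already a business day.
The final due date is 2033-03-14.

2033-03-14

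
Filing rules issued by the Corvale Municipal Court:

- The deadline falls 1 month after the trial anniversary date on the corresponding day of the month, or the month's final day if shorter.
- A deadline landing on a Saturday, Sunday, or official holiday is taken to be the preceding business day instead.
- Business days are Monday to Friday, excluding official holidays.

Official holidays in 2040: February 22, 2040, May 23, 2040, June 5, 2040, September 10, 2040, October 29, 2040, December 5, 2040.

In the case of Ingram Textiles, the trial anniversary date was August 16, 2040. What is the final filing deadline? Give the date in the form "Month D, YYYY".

1 month from August 16, 2040 is September 16, 2040.
September 16, 2040 is a Sunday, so it moves to the preceding business day, September 14, 2040 (Friday).
So the filing is due September 14, 2040.

September 14, 2040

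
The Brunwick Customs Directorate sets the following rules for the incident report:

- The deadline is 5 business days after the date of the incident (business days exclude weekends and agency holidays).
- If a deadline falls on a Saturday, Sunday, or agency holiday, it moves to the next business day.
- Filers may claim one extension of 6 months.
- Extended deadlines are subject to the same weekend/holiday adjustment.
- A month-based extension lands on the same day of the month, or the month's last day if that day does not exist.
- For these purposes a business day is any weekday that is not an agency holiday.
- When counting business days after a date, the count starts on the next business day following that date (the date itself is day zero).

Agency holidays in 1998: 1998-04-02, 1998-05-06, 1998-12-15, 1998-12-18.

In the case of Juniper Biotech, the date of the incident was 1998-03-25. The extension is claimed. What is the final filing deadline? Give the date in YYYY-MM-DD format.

5 business days after 1998-03-25, excluding weekends and holidays, is 1998-04-01.
1998-04-01 (Wednesday) is already a business day.
The 6 months extension carries 1998-04-01 to 1998-10-01.
1998-10-01 is a Thursday and not a listed holiday, so it stands.
Deadline: 1998-10-01.

1998-10-01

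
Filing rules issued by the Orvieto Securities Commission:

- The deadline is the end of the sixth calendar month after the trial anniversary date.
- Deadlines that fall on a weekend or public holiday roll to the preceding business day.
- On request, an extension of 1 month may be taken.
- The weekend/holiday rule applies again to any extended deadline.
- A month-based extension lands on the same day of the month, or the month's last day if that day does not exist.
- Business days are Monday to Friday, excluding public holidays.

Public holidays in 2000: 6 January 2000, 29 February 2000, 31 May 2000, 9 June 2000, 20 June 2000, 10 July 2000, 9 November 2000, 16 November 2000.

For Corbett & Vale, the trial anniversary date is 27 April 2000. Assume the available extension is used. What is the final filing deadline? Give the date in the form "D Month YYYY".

30 November 2000

6 months after 27 April 2000 falls in October 2000; the last day of that month is 31 October 2000.
31 October 2000 falls on a Tuesday, which is a business day, so no adjustment is needed.
The 1 month extension carries 31 October 2000 to 30 November 2000 (day 31 does not exist in November, so the month's last day is used).
30 November 2000 falls on a Thursday, which is a business day, so no adjustment is needed.
The final due date is 30 November 2000.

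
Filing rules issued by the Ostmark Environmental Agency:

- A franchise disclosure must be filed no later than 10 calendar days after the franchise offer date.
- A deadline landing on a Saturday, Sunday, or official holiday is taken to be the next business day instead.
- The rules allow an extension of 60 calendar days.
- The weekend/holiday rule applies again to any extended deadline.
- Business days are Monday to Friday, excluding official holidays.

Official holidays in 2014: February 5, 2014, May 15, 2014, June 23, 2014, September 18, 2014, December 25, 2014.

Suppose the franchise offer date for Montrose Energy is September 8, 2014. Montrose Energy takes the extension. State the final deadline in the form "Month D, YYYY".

November 18, 2014

Trigger date September 8, 2014 + 10 calendar days = September 18, 2014.
Because September 18, 2014 is a listed holiday, the deadline becomes September 19, 2014 (Friday).
With the 60-day extension, September 19, 2014 becomes November 18, 2014.
November 18, 2014 (Tuesday) is already a business day.
Deadline: November 18, 2014.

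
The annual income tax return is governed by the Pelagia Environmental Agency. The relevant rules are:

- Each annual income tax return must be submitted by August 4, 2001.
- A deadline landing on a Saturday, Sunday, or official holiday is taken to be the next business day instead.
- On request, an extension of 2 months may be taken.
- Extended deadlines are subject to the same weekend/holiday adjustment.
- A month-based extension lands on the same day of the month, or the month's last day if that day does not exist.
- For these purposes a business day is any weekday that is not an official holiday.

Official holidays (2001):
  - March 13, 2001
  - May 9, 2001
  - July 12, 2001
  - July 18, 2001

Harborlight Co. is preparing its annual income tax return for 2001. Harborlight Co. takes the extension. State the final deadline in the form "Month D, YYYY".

The stated deadline is August 4, 2001.
Because August 4, 2001 is a Saturday, the deadline becomes August 6, 2001 (Monday).
Add 2 months to August 6, 2001: October 6, 2001.
October 6, 2001 is a Saturday; the next business day is October 8, 2001 (Monday).
Deadline: October 8, 2001.

October 8, 2001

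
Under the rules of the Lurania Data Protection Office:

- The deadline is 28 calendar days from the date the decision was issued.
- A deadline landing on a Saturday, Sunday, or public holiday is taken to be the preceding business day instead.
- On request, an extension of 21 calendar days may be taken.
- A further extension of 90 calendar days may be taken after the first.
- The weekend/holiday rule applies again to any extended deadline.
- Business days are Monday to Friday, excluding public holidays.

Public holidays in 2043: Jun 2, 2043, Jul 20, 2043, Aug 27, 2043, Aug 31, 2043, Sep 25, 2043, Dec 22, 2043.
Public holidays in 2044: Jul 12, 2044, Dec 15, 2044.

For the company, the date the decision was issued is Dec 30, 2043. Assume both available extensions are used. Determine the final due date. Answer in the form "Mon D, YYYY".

May 17, 2044

Adding 28 calendar days to Dec 30, 2043 gives Jan 27, 2044.
Since Jan 27, 2044 is a Wednesday and not a holiday, the date is unchanged.
Add the 21 calendar-day extension to Jan 27, 2044: Feb 17, 2044.
Feb 17, 2044 (Wednesday) is already a business day.
Applying the 90-calendar-day extension: Feb 17, 2044 + 90 days = May 17, 2044.
May 17, 2044 falls on a Tuesday, which is a business day, so no adjustment is needed.
Deadline: May 17, 2044.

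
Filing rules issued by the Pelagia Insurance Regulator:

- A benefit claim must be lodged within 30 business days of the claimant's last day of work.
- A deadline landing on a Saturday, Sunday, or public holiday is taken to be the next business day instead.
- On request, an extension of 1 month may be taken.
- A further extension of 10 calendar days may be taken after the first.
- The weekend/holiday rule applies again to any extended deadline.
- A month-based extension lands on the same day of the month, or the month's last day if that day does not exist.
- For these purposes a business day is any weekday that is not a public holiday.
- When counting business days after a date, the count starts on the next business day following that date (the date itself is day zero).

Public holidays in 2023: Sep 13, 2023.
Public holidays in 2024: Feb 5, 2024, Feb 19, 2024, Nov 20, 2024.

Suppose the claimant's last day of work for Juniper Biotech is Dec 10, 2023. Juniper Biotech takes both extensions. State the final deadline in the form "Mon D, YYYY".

Starting the day after Dec 10, 2023 and counting 30 business days lands on Jan 19, 2024.
Jan 19, 2024 is a Friday and not a listed holiday, so it stands.
Add 1 month to Jan 19, 2024: Feb 19, 2024.
Because Feb 19, 2024 is a listed holiday, the deadline becomes Feb 20, 2024 (Tuesday).
The 10-calendar-day extension moves the deadline from Feb 20, 2024 to Mar 1, 2024.
Mar 1, 2024 (Friday) is already a business day.
Deadline: Mar 1, 2024.

Mar 1, 2024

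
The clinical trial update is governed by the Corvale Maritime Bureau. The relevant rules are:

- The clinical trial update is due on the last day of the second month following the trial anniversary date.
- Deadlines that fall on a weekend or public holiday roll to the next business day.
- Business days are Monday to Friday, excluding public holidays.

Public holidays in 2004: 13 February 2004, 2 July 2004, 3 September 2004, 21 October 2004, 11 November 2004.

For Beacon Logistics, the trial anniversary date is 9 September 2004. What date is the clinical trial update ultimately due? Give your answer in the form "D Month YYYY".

The second month after 9 September 2004 is November 2004, whose last day is 30 November 2004.
30 November 2004 falls on a Tuesday, which is a business day, so no adjustment is needed.
The final due date is 30 November 2004.

30 November 2004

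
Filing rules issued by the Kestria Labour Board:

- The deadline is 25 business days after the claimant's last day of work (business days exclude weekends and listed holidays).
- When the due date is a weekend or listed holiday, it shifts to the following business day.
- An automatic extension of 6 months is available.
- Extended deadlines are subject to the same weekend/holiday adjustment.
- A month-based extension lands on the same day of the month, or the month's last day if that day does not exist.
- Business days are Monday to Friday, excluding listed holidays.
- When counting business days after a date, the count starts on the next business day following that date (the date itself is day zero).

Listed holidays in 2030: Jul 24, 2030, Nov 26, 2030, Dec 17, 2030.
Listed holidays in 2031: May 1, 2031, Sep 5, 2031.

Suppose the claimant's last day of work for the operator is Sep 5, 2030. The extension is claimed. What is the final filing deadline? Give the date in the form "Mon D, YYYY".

Apr 10, 2031

Counting 25 business days after Sep 5, 2030 (skipping weekends and listed holidays) reaches Oct 10, 2030.
Oct 10, 2030 is a Thursday and not a listed holiday, so it stands.
Add 6 months to Oct 10, 2030: Apr 10, 2031.
Apr 10, 2031 falls on a Thursday, which is a business day, so no adjustment is needed.
So the filing is due Apr 10, 2031.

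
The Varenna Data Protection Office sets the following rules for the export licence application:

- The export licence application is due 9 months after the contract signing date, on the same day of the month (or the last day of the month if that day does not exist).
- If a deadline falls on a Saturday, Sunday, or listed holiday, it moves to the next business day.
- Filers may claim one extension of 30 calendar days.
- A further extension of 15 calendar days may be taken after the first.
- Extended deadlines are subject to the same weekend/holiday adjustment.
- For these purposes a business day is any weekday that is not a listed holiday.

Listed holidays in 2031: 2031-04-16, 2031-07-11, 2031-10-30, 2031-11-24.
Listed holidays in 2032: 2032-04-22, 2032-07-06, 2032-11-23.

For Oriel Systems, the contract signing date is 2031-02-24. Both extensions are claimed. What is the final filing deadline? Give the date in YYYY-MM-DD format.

Moving 9 months forward from 2031-02-24 on the corresponding day gives 2031-11-24.
2031-11-24 is a listed holiday; the next business day is 2031-11-25 (Tuesday).
Add the 30 calendar-day extension to 2031-11-25: 2031-12-25.
Since 2031-12-25 is a Thursday and not a holiday, the date is unchanged.
Add the 15 calendar-day extension to 2031-12-25: 2032-01-09.
2032-01-09 is a Friday and not a listed holiday, so it stands.
Final deadline: 2032-01-09.

2032-01-09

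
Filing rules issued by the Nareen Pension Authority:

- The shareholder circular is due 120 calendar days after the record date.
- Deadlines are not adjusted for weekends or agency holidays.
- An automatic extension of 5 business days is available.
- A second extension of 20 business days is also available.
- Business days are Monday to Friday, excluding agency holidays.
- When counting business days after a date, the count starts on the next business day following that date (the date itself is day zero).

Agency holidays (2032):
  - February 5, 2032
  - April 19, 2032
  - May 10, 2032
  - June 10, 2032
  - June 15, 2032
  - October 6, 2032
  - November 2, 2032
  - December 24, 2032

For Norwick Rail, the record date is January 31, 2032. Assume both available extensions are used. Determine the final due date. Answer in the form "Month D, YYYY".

July 6, 2032

Adding 120 calendar days to January 31, 2032 gives May 30, 2032.
No adjustment is made for weekends or holidays, so May 30, 2032 stands.
The 5-business-day extension runs from May 30, 2032 to June 4, 2032.
June 4, 2032 falls on a Friday. The rules make no weekend/holiday allowance, so it remains June 4, 2032.
Counting 20 further business days from June 4, 2032 reaches July 6, 2032.
July 6, 2032 is a Tuesday; no weekend or holiday adjustment applies.
So the filing is due July 6, 2032.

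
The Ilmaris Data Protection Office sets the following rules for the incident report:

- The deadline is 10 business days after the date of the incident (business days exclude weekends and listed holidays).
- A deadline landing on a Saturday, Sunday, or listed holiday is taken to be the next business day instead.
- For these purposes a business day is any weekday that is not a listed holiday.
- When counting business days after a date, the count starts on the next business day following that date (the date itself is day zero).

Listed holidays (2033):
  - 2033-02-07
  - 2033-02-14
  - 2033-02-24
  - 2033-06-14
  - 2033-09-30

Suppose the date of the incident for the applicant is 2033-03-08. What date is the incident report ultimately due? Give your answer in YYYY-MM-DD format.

Starting the day after 2033-03-08 and counting 10 business days lands on 2033-03-22.
2033-03-22 (Tuesday) is already a business day.
So the filing is due 2033-03-22.

2033-03-22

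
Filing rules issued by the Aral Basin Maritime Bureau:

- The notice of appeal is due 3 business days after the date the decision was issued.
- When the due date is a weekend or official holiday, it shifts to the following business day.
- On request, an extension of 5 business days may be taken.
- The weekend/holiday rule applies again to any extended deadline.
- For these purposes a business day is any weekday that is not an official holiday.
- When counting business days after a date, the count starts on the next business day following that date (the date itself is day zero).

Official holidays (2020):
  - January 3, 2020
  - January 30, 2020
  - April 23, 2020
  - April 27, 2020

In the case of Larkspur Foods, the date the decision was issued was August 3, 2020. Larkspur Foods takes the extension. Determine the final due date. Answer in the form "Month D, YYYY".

August 13, 2020

3 business days after August 3, 2020, excluding weekends and holidays, is August 6, 2020.
August 6, 2020 falls on a Thursday, which is a business day, so no adjustment is needed.
Counting 5 further business days from August 6, 2020 reaches August 13, 2020.
Since August 13, 2020 is a Thursday and not a holiday, the date is unchanged.
The final due date is August 13, 2020.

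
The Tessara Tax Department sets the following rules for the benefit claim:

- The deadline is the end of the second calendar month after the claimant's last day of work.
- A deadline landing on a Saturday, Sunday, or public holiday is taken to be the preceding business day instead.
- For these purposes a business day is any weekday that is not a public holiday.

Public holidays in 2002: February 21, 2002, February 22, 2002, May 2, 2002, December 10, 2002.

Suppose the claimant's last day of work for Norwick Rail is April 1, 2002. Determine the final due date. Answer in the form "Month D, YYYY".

The second month after April 1, 2002 is June 2002, whose last day is June 30, 2002.
June 30, 2002 is a Sunday, so it moves to the preceding business day, June 28, 2002 (Friday).
The final due date is June 28, 2002.

June 28, 2002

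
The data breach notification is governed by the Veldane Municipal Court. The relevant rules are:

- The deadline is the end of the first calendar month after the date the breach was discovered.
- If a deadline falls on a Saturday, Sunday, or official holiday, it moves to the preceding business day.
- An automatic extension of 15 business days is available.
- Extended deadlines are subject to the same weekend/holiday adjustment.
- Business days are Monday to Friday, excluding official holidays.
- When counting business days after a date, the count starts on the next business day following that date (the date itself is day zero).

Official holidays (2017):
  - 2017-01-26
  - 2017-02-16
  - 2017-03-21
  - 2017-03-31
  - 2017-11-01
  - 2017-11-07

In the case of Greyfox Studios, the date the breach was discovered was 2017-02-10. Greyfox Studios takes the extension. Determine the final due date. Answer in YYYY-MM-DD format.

2017-04-21

1 month after 2017-02-10 is March 2017; that month ends on 2017-03-31.
2017-03-31 is a listed holiday; the preceding business day is 2017-03-30 (Thursday).
Counting 15 further business days from 2017-03-30 reaches 2017-04-21.
Since 2017-04-21 is a Friday and not a holiday, the date is unchanged.
The final due date is 2017-04-21.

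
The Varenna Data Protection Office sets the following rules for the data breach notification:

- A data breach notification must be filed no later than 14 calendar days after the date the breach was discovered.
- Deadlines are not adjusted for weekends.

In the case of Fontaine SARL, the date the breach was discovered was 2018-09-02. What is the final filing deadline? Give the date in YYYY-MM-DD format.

Trigger date 2018-09-02 + 14 calendar days = 2018-09-16.
2018-09-16 is a Sunday; no weekend or holiday adjustment applies.
Final deadline: 2018-09-16.

2018-09-16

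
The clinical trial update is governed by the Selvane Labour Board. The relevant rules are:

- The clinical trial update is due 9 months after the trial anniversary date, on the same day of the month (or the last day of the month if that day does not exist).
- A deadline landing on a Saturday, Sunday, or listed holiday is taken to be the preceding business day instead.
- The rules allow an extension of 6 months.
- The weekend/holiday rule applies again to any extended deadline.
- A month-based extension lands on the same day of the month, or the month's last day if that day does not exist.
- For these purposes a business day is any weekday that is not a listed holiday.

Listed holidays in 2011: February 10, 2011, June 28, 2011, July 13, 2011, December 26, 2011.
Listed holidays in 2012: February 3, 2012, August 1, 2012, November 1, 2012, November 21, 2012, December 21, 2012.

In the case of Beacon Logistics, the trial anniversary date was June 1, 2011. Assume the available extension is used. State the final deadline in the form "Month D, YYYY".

August 31, 2012

9 months from June 1, 2011 is March 1, 2012.
March 1, 2012 falls on a Thursday, which is a business day, so no adjustment is needed.
The 6 months extension carries March 1, 2012 to September 1, 2012.
September 1, 2012 is a Saturday, so it moves to the preceding business day, August 31, 2012 (Friday).
Deadline: August 31, 2012.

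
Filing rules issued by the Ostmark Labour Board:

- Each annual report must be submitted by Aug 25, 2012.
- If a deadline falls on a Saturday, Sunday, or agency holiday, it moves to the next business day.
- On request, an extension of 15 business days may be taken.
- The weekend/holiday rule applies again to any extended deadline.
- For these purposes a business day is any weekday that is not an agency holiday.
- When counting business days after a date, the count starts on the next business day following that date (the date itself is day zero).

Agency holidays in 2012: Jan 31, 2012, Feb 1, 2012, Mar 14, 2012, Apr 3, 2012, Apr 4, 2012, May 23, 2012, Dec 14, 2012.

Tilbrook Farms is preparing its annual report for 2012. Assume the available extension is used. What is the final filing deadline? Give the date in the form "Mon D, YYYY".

The stated deadline is Aug 25, 2012.
Aug 25, 2012 is a Saturday, so it moves to the next business day, Aug 27, 2012 (Monday).
The 15-business-day extension runs from Aug 27, 2012 to Sep 17, 2012.
Sep 17, 2012 (Monday) is already a business day.
The final due date is Sep 17, 2012.

Sep 17, 2012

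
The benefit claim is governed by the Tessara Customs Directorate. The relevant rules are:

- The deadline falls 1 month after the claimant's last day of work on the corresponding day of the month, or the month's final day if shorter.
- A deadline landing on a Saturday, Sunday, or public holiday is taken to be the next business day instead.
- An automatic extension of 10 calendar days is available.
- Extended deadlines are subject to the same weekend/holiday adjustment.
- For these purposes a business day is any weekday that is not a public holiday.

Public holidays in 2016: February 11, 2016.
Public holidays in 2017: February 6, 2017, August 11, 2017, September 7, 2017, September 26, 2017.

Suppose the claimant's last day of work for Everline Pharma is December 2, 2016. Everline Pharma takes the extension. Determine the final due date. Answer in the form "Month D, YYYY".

January 12, 2017

Moving 1 month forward from December 2, 2016 on the corresponding day gives January 2, 2017.
Since January 2, 2017 is a Monday and not a holiday, the date is unchanged.
Applying the 10-calendar-day extension: January 2, 2017 + 10 days = January 12, 2017.
January 12, 2017 falls on a Thursday, which is a business day, so no adjustment is needed.
Final deadline: January 12, 2017.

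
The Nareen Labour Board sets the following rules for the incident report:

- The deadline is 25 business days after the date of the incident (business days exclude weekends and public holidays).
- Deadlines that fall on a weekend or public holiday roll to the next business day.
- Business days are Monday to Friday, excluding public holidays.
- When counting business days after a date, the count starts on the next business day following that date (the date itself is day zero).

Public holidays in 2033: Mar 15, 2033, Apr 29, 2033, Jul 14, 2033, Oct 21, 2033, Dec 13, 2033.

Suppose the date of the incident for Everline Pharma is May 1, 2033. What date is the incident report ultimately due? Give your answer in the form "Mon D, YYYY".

Jun 3, 2033

25 business days after May 1, 2033, excluding weekends and holidays, is Jun 3, 2033.
Jun 3, 2033 falls on a Friday, which is a business day, so no adjustment is needed.
Final deadline: Jun 3, 2033.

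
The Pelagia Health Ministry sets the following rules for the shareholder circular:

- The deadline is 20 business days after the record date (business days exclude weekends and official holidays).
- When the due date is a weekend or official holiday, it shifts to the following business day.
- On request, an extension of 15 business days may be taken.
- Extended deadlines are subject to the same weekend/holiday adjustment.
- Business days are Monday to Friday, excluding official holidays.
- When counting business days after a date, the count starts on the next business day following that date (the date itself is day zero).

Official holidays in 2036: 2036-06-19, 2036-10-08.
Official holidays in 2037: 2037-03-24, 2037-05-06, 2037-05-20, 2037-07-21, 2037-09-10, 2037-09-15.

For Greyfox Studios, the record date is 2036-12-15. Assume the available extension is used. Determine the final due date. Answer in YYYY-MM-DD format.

Counting 20 business days after 2036-12-15 (skipping weekends and listed holidays) reaches 2037-01-12.
2037-01-12 falls on a Monday, which is a business day, so no adjustment is needed.
Counting 15 further business days from 2037-01-12 reaches 2037-02-02.
2037-02-02 (Monday) is already a business day.
So the filing is due 2037-02-02.

2037-02-02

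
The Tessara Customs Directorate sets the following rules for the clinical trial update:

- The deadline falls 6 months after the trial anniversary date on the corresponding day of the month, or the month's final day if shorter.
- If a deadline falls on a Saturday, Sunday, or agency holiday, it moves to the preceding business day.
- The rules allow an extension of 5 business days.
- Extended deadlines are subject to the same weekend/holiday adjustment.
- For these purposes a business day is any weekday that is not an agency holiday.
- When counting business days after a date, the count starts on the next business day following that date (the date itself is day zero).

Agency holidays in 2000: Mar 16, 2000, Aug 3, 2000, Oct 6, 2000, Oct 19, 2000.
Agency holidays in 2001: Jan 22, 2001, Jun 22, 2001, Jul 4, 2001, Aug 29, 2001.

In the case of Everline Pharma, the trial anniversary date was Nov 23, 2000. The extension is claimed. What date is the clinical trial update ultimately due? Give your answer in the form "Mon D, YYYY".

May 30, 2001

6 months from Nov 23, 2000 is May 23, 2001.
May 23, 2001 is a Wednesday and not a listed holiday, so it stands.
Counting 5 further business days from May 23, 2001 reaches May 30, 2001.
Since May 30, 2001 is a Wednesday and not a holiday, the date is unchanged.
So the filing is due May 30, 2001.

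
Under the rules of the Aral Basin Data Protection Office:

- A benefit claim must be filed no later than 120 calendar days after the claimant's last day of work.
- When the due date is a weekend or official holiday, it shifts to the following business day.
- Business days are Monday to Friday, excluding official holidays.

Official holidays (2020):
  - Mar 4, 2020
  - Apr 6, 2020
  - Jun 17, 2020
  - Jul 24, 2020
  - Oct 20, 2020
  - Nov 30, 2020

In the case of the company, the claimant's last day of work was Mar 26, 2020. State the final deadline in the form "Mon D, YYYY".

Jul 27, 2020

From Mar 26, 2020, 120 calendar days later is Jul 24, 2020.
Jul 24, 2020 is a listed holiday; the next business day is Jul 27, 2020 (Monday).
The final due date is Jul 27, 2020.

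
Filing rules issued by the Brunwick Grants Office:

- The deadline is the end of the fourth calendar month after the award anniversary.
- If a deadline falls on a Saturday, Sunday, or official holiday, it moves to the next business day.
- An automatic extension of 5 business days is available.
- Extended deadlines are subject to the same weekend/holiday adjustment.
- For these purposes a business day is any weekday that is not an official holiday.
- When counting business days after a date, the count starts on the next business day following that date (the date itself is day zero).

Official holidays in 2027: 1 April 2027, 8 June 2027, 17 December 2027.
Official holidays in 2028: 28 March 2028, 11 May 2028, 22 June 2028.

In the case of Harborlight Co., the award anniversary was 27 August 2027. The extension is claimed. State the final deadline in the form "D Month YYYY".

7 January 2028

4 months after 27 August 2027 falls in December 2027; the last day of that month is 31 December 2027.
31 December 2027 (Friday) is already a business day.
Applying the 5-business-day extension: 5 business days after 31 December 2027 is 7 January 2028.
7 January 2028 is a Friday and not a listed holiday, so it stands.
So the filing is due 7 January 2028.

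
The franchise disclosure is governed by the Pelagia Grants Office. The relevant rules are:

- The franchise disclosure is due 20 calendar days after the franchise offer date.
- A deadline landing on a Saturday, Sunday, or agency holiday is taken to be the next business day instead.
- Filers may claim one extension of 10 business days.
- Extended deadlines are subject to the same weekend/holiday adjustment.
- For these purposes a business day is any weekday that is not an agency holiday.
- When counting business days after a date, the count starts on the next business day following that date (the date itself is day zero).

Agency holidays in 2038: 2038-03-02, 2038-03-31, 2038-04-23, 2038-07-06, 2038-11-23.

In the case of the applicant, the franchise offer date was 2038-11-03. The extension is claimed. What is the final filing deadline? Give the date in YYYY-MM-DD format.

2038-12-08

Trigger date 2038-11-03 + 20 calendar days = 2038-11-23.
Because 2038-11-23 is a listed holiday, the deadline becomes 2038-11-24 (Wednesday).
The 10-business-day extension runs from 2038-11-24 to 2038-12-08.
Since 2038-12-08 is a Wednesday and not a holiday, the date is unchanged.
Deadline: 2038-12-08.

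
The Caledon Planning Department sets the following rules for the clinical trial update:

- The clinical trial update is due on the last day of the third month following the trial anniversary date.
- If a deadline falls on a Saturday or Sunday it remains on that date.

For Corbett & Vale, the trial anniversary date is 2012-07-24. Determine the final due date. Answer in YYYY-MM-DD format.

2012-10-31

3 months after 2012-07-24 falls in October 2012; the last day of that month is 2012-10-31.
No adjustment is made for weekends or holidays, so 2012-10-31 stands.
The final due date is 2012-10-31.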